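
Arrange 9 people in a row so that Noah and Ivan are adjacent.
Treat as block: (9-1)! × 2! = 40320 × 2 = 80640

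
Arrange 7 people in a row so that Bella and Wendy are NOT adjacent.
Total - adjacent = 7! - (7-1)!×2 = 5040 - 1440 = 3600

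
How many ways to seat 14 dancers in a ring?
Circular: fix one position, arrange the rest. (14-1)! = 6227020800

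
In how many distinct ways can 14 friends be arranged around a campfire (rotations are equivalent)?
Circular: fix one position, arrange the rest. (14-1)! = 6227020800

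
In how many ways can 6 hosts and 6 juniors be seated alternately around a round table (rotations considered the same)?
Fix one of the hosts: (6-1)! ways for the remaining hosts, × 6! ways for the juniors = 120 × 720 = 86400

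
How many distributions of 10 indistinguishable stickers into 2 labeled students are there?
C(10+2-1, 2-1) = C(11, 1) = 11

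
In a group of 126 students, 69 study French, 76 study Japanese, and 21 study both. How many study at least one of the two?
|A∪B| = |A| + |B| - |A∩B| = 69 + 76 - 21 = 124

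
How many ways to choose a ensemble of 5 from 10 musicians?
C(10,5) = 10!/(5!×5!) = 252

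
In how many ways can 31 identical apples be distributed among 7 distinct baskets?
C(31+7-1, 7-1) = C(37, 6) = 2324784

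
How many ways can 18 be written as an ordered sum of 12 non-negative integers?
C(18+12-1, 12-1) = C(29, 11) = 34597290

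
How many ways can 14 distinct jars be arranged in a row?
14! = 87178291200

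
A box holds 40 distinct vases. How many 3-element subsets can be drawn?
C(40,3) = 40!/(3!×37!) = 9880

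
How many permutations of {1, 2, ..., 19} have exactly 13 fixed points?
Choose the 13 fixed points C(19,13) = 27132, derange the rest: !6 = Σ_{j=0}^{6} (-1)^j·6!/j! = 720 - 720 + 360 - 120 + 30 - 6 + 1 = 265. Product = 27132 × 265 = 7189980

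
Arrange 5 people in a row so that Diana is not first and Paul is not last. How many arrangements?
By inclusion-exclusion: 5! - 2×(5-1)! + (5-2)! = 120 - 48 + 6 = 78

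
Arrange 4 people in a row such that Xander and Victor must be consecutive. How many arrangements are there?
Treat the 2 as one block: (4-2+1)! × 2! = 6 × 2 = 12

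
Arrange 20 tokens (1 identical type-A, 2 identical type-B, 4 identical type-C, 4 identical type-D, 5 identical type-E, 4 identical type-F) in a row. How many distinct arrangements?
20! / (1! × 2! × 4! × 4! × 5! × 4!) = 733296564000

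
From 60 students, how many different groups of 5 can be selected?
C(60,5) = 60!/(5!×55!) = 5461512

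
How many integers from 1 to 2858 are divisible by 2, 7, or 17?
⌊2858/2⌋+⌊2858/7⌋+⌊2858/17⌋ - ⌊2858/14⌋-⌊2858/34⌋-⌊2858/119⌋ + ⌊2858/238⌋ = 1429+408+168 - 204-84-24 + 12 = 1705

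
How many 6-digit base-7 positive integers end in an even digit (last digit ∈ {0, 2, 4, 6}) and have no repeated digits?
Last∈{0,2,4,6}. Last=0: 720. Last nonzero: 3×5×P(5,4) = 1800. Total = 2520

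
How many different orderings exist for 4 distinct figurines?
4! = 24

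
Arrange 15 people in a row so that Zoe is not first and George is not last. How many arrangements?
By inclusion-exclusion: 15! - 2×(15-1)! + (15-2)! = 1307674368000 - 174356582400 + 6227020800 = 1139544806400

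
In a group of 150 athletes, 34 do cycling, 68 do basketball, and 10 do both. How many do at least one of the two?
|A∪B| = |A| + |B| - |A∩B| = 34 + 68 - 10 = 92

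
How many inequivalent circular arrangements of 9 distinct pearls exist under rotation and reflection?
(9-1)!/2 = 40320/2 = 20160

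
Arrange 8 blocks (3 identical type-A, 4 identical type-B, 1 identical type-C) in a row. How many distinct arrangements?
8! / (3! × 4! × 1!) = 280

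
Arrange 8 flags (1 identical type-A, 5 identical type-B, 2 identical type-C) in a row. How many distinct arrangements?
8! / (1! × 5! × 2!) = 168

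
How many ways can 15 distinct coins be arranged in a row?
15! = 1307674368000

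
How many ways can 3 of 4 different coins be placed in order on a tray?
P(4,3) = 4!/(4-3)! = 24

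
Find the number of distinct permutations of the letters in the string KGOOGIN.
7! / (1! × 2! × 1! × 1! × 2!) = 1260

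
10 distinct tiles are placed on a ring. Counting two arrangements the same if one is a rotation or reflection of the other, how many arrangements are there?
(10-1)!/2 = 362880/2 = 181440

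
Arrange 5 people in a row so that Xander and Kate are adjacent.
Treat as block: (5-1)! × 2! = 24 × 2 = 48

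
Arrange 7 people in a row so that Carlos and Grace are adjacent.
Treat as block: (7-1)! × 2! = 720 × 2 = 1440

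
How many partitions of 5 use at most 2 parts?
By conjugation, equals partitions of 5 into parts ≤ 2. Let r_j(i) = number of partitions of i into parts ≤ j, for i = 0..5. r_1(i) = 1 for all i; r_j(i) = r_{j-1}(i) + r_j(i-j). Rows j = 2..2: ≤2: 1 1 2 2 3 3. r_2(5) = 3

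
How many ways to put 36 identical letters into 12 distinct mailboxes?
C(36+12-1, 12-1) = C(47, 11) = 17417133617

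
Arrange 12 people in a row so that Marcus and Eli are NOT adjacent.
Total - adjacent = 12! - (12-1)!×2 = 479001600 - 79833600 = 399168000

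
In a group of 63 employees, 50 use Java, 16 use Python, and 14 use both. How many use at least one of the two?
|A∪B| = |A| + |B| - |A∩B| = 50 + 16 - 14 = 52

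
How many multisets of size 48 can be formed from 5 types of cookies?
C(48+5-1, 5-1) = C(52, 4) = 270725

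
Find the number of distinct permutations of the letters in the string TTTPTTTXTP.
10! / (2! × 7! × 1!) = 360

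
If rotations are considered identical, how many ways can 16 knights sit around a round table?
Circular: fix one position, arrange the rest. (16-1)! = 1307674368000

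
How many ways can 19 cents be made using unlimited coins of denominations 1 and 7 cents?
Coefficient of x^19 in 1/(1-x^1) · 1/(1-x^7). Use j coins of 7 for j = 0..⌊19/7⌋ = 2, the rest in 1s: 2 + 1 = 3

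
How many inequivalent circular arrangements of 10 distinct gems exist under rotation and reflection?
(10-1)!/2 = 362880/2 = 181440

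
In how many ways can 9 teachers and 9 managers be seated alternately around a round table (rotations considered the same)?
Fix one of the teachers: (9-1)! ways for the remaining teachers, × 9! ways for the managers = 40320 × 362880 = 14631321600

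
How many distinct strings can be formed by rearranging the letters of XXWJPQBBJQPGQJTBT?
17! / (3! × 3! × 1! × 1! × 2! × 2! × 3! × 2!) = 205837632000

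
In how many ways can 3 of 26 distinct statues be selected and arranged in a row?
P(26,3) = 26!/(26-3)! = 15600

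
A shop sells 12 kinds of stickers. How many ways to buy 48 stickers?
C(48+12-1, 12-1) = C(59, 11) = 279871768995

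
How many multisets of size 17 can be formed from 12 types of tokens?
C(17+12-1, 12-1) = C(28, 11) = 21474180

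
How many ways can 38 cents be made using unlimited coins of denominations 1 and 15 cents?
Coefficient of x^38 in 1/(1-x^1) · 1/(1-x^15). Use j coins of 15 for j = 0..⌊38/15⌋ = 2, the rest in 1s: 2 + 1 = 3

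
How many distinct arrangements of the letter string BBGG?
4! / (2! × 2!) = 6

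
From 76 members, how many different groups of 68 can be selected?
C(76,68) = 76!/(68!×8!) = 18855883575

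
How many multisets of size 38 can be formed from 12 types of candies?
C(38+12-1, 12-1) = C(49, 11) = 29135916264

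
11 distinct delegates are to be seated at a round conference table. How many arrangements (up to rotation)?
Circular: fix one position, arrange the rest. (11-1)! = 3628800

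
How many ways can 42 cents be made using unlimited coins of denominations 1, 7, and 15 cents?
Coefficient of x^42 in 1/(1-x^1) · 1/(1-x^7) · 1/(1-x^15). Case on j = number of 15-cent coins (j = 0..2); remainder r = 42 - 15j is made from {1,7} in ⌊r/7⌋+1 ways. r = 42, 27, 12 → 7 + 4 + 2 = 13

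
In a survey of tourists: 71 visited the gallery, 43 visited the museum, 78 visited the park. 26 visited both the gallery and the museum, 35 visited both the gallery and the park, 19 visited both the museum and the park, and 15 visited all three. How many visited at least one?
|A∪B∪C| = 71+43+78-26-35-19+15 = 127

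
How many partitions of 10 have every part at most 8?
Let r_j(i) = number of partitions of i into parts ≤ j, for i = 0..10. r_1(i) = 1 for all i; r_j(i) = r_{j-1}(i) + r_j(i-j). Rows j = 2..8: ≤2: 1 1 2 2 3 3 4 4 5 5 6; ≤3: 1 1 2 3 4 5 7 8 10 12 14; ≤4: 1 1 2 3 5 6 9 11 15 18 23; ≤5: 1 1 2 3 5 7 10 13 18 23 30; ≤6: 1 1 2 3 5 7 11 14 20 26 35; ≤7: 1 1 2 3 5 7 11 15 21 28 38; ≤8: 1 1 2 3 5 7 11 15 22 29 40. r_8(10) = 40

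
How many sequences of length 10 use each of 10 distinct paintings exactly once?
10! = 3628800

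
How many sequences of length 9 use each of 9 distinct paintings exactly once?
9! = 362880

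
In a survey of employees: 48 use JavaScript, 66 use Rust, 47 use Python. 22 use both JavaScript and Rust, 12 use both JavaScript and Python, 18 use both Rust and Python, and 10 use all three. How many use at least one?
|A∪B∪C| = 48+66+47-22-12-18+10 = 119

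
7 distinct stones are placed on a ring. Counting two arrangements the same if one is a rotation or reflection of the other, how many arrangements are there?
(7-1)!/2 = 720/2 = 360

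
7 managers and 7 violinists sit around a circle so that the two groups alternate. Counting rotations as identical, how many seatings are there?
Fix one of the managers: (7-1)! ways for the remaining managers, × 7! ways for the violinists = 720 × 5040 = 3628800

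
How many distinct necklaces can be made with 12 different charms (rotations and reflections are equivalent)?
(12-1)!/2 = 39916800/2 = 19958400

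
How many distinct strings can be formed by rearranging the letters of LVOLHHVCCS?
10! / (2! × 2! × 2! × 1! × 1! × 2!) = 226800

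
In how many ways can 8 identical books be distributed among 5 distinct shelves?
C(8+5-1, 5-1) = C(12, 4) = 495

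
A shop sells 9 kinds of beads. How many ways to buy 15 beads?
C(15+9-1, 9-1) = C(23, 8) = 490314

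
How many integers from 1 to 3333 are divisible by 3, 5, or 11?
⌊3333/3⌋+⌊3333/5⌋+⌊3333/11⌋ - ⌊3333/15⌋-⌊3333/33⌋-⌊3333/55⌋ + ⌊3333/165⌋ = 1111+666+303 - 222-101-60 + 20 = 1717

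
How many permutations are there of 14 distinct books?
14! = 87178291200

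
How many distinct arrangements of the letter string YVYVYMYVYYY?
11! / (3! × 1! × 7!) = 1320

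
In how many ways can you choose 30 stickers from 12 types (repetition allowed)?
C(30+12-1, 12-1) = C(41, 11) = 3159461968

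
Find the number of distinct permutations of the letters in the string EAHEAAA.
7! / (2! × 4! × 1!) = 105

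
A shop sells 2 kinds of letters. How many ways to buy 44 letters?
C(44+2-1, 2-1) = C(45, 1) = 45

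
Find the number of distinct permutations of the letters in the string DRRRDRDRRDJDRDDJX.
17! / (1! × 7! × 2! × 7!) = 7001280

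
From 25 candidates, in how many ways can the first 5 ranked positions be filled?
P(25,5) = 25!/(25-5)! = 6375600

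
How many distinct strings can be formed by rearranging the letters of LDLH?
4! / (2! × 1! × 1!) = 12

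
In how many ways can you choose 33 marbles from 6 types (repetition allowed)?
C(33+6-1, 6-1) = C(38, 5) = 501942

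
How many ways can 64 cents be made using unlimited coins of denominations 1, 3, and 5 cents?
Coefficient of x^64 in 1/(1-x^1) · 1/(1-x^3) · 1/(1-x^5). Case on j = number of 5-cent coins (j = 0..12); remainder r = 64 - 5j is made from {1,3} in ⌊r/3⌋+1 ways. r = 64, 59, 54, 49, 44, 39, 34, 29, 24, 19, 14, 9, 4 → 22 + 20 + 19 + 17 + 15 + 14 + 12 + 10 + 9 + 7 + 5 + 4 + 2 = 156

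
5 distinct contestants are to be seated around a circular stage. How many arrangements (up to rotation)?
Circular: fix one position, arrange the rest. (5-1)! = 24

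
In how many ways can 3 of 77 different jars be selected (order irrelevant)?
C(77,3) = 77!/(3!×74!) = 73150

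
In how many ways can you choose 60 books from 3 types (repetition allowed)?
C(60+3-1, 3-1) = C(62, 2) = 1891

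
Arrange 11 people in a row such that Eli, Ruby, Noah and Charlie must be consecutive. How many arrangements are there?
Treat the 4 as one block: (11-4+1)! × 4! = 40320 × 24 = 967680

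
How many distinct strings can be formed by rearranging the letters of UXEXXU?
6! / (3! × 2! × 1!) = 60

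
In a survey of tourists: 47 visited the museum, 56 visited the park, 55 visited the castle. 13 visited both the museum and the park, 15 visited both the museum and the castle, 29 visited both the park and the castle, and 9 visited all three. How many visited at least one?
|A∪B∪C| = 47+56+55-13-15-29+9 = 110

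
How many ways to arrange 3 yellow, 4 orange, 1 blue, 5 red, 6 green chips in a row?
19! / (3! × 4! × 1! × 5! × 6!) = 9777287520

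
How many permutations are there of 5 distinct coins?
5! = 120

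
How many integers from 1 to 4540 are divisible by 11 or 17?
⌊4540/11⌋ + ⌊4540/17⌋ - ⌊4540/187⌋ = 412 + 267 - 24 = 655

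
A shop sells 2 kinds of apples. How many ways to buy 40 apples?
C(40+2-1, 2-1) = C(41, 1) = 41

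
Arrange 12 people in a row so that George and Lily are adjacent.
Treat as block: (12-1)! × 2! = 39916800 × 2 = 79833600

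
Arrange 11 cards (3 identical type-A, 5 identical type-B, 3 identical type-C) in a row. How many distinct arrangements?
11! / (3! × 5! × 3!) = 9240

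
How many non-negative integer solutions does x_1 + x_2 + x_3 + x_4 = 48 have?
C(48+4-1, 4-1) = C(51, 3) = 20825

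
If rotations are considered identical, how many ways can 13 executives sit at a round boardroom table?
Circular: fix one position, arrange the rest. (13-1)! = 479001600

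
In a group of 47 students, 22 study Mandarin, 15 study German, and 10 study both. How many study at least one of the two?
|A∪B| = |A| + |B| - |A∩B| = 22 + 15 - 10 = 27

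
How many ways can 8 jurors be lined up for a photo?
8! = 40320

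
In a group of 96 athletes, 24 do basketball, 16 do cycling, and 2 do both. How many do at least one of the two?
|A∪B| = |A| + |B| - |A∩B| = 24 + 16 - 2 = 38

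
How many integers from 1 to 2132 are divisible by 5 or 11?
⌊2132/5⌋ + ⌊2132/11⌋ - ⌊2132/55⌋ = 426 + 193 - 38 = 581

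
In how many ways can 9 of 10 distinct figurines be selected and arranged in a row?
P(10,9) = 10!/(10-9)! = 3628800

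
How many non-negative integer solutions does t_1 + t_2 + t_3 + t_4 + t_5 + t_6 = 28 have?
C(28+6-1, 6-1) = C(33, 5) = 237336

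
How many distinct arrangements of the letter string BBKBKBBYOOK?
11! / (5! × 3! × 1! × 2!) = 27720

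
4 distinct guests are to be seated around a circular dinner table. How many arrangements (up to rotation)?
Circular: fix one position, arrange the rest. (4-1)! = 6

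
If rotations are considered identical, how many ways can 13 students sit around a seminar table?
Circular: fix one position, arrange the rest. (13-1)! = 479001600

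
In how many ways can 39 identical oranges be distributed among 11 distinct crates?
C(39+11-1, 11-1) = C(49, 10) = 8217822536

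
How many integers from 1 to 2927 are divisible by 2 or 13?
⌊2927/2⌋ + ⌊2927/13⌋ - ⌊2927/26⌋ = 1463 + 225 - 112 = 1576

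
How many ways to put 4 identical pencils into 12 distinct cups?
C(4+12-1, 12-1) = C(15, 11) = 1365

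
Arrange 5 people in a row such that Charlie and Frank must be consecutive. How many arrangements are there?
Treat the 2 as one block: (5-2+1)! × 2! = 24 × 2 = 48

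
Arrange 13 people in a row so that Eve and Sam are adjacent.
Treat as block: (13-1)! × 2! = 479001600 × 2 = 958003200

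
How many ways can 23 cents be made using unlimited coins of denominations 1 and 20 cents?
Coefficient of x^23 in 1/(1-x^1) · 1/(1-x^20). Use j coins of 20 for j = 0..⌊23/20⌋ = 1, the rest in 1s: 1 + 1 = 2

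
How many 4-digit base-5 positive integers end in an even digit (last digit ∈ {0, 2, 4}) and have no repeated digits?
Last∈{0,2,4}. Last=0: 24. Last nonzero: 2×3×P(3,2) = 36. Total = 60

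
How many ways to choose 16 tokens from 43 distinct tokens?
C(43,16) = 43!/(16!×27!) = 265182149218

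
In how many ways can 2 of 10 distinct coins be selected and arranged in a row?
P(10,2) = 10!/(10-2)! = 90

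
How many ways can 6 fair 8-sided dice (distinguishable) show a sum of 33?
Coefficient of x^33 in (x + x² + ... + x^8)^6. By inclusion-exclusion on dice exceeding 8: Σ_j (-1)^j C(6,j)·C(33-1-8j, 5) = C(6,0)·C(32,5) - C(6,1)·C(24,5) + C(6,2)·C(16,5) - C(6,3)·C(8,5) = 1·201376 - 6·42504 + 15·4368 - 20·56 = 10752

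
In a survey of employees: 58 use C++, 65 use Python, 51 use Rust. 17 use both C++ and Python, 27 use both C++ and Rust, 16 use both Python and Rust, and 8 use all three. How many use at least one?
|A∪B∪C| = 58+65+51-17-27-16+8 = 122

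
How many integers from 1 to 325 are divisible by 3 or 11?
⌊325/3⌋ + ⌊325/11⌋ - ⌊325/33⌋ = 108 + 29 - 9 = 128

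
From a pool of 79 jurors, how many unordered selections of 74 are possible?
C(79,74) = 79!/(74!×5!) = 22537515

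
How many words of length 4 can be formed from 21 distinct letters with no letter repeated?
P(21,4) = 21!/(21-4)! = 143640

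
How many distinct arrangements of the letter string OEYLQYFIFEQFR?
13! / (2! × 2! × 1! × 2! × 3! × 1! × 1! × 1!) = 129729600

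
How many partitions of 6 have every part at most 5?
Let r_j(i) = number of partitions of i into parts ≤ j, for i = 0..6. r_1(i) = 1 for all i; r_j(i) = r_{j-1}(i) + r_j(i-j). Rows j = 2..5: ≤2: 1 1 2 2 3 3 4; ≤3: 1 1 2 3 4 5 7; ≤4: 1 1 2 3 5 6 9; ≤5: 1 1 2 3 5 7 10. r_5(6) = 10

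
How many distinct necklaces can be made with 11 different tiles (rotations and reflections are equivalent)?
(11-1)!/2 = 3628800/2 = 1814400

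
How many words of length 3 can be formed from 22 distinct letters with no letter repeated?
P(22,3) = 22!/(22-3)! = 9240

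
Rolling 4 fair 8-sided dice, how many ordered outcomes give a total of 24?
Coefficient of x^24 in (x + x² + ... + x^8)^4. By inclusion-exclusion on dice exceeding 8: Σ_j (-1)^j C(4,j)·C(24-1-8j, 3) = C(4,0)·C(23,3) - C(4,1)·C(15,3) + C(4,2)·C(7,3) = 1·1771 - 4·455 + 6·35 = 161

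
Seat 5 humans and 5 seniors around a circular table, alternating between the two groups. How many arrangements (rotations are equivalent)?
Fix one of the humans: (5-1)! ways for the remaining humans, × 5! ways for the seniors = 24 × 120 = 2880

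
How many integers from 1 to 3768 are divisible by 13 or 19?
⌊3768/13⌋ + ⌊3768/19⌋ - ⌊3768/247⌋ = 289 + 198 - 15 = 472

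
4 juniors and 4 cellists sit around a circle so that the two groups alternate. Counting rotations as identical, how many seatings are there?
Fix one of the juniors: (4-1)! ways for the remaining juniors, × 4! ways for the cellists = 6 × 24 = 144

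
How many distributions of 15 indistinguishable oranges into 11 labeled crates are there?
C(15+11-1, 11-1) = C(25, 10) = 3268760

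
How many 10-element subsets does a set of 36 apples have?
C(36,10) = 36!/(10!×26!) = 254186856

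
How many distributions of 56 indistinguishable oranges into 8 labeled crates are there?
C(56+8-1, 8-1) = C(63, 7) = 553270671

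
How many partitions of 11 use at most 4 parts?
By conjugation, equals partitions of 11 into parts ≤ 4. Let r_j(i) = number of partitions of i into parts ≤ j, for i = 0..11. r_1(i) = 1 for all i; r_j(i) = r_{j-1}(i) + r_j(i-j). Rows j = 2..4: ≤2: 1 1 2 2 3 3 4 4 5 5 6 6; ≤3: 1 1 2 3 4 5 7 8 10 12 14 16; ≤4: 1 1 2 3 5 6 9 11 15 18 23 27. r_4(11) = 27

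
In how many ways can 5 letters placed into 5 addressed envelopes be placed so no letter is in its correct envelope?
!5 = Σ_{j=0}^{5} (-1)^j·5!/j! = 120 - 120 + 60 - 20 + 5 - 1 = 44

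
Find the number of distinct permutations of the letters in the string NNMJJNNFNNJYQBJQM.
17! / (2! × 1! × 2! × 1! × 1! × 4! × 6!) = 5145940800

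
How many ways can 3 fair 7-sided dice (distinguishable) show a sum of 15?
Coefficient of x^15 in (x + x² + ... + x^7)^3. By inclusion-exclusion on dice exceeding 7: Σ_j (-1)^j C(3,j)·C(15-1-7j, 2) = C(3,0)·C(14,2) - C(3,1)·C(7,2) = 1·91 - 3·21 = 28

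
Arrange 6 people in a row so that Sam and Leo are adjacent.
Treat as block: (6-1)! × 2! = 120 × 2 = 240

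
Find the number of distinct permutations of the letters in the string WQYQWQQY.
8! / (2! × 2! × 4!) = 420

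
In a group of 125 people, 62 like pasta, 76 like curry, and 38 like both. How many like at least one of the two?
|A∪B| = |A| + |B| - |A∩B| = 62 + 76 - 38 = 100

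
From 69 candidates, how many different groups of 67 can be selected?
C(69,67) = 69!/(67!×2!) = 2346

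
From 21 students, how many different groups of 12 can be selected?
C(21,12) = 21!/(12!×9!) = 293930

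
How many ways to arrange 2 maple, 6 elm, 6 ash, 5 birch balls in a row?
19! / (2! × 6! × 6! × 5!) = 977728752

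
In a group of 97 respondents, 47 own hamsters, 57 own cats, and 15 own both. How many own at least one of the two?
|A∪B| = |A| + |B| - |A∩B| = 47 + 57 - 15 = 89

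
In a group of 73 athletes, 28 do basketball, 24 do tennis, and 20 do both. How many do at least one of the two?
|A∪B| = |A| + |B| - |A∩B| = 28 + 24 - 20 = 32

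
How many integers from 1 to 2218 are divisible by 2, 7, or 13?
⌊2218/2⌋+⌊2218/7⌋+⌊2218/13⌋ - ⌊2218/14⌋-⌊2218/26⌋-⌊2218/91⌋ + ⌊2218/182⌋ = 1109+316+170 - 158-85-24 + 12 = 1340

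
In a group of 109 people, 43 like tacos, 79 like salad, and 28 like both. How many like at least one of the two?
|A∪B| = |A| + |B| - |A∩B| = 43 + 79 - 28 = 94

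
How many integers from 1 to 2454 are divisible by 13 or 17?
⌊2454/13⌋ + ⌊2454/17⌋ - ⌊2454/221⌋ = 188 + 144 - 11 = 321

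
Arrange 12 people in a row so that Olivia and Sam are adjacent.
Treat as block: (12-1)! × 2! = 39916800 × 2 = 79833600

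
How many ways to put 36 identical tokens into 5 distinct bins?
C(36+5-1, 5-1) = C(40, 4) = 91390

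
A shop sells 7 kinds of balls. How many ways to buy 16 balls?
C(16+7-1, 7-1) = C(22, 6) = 74613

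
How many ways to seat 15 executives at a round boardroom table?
Circular: fix one position, arrange the rest. (15-1)! = 87178291200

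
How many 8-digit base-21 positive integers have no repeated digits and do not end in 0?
Last digit: 20 nonzero choices. First digit: 19 (nonzero, ≠last). Middle 6: P(19,6) = 19535040. Total = 7423315200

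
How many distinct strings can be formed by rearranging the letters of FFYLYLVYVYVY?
12! / (2! × 2! × 3! × 5!) = 166320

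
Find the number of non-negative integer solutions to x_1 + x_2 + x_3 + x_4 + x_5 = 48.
C(48+5-1, 5-1) = C(52, 4) = 270725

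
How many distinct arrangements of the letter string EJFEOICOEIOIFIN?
15! / (1! × 2! × 1! × 4! × 3! × 3! × 1!) = 756756000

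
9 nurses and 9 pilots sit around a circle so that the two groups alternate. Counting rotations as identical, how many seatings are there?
Fix one of the nurses: (9-1)! ways for the remaining nurses, × 9! ways for the pilots = 40320 × 362880 = 14631321600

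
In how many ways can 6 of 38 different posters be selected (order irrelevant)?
C(38,6) = 38!/(6!×32!) = 2760681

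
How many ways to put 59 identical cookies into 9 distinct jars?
C(59+9-1, 9-1) = C(67, 8) = 6522361560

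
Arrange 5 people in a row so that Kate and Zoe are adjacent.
Treat as block: (5-1)! × 2! = 24 × 2 = 48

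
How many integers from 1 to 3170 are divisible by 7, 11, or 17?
⌊3170/7⌋+⌊3170/11⌋+⌊3170/17⌋ - ⌊3170/77⌋-⌊3170/119⌋-⌊3170/187⌋ + ⌊3170/1309⌋ = 452+288+186 - 41-26-16 + 2 = 845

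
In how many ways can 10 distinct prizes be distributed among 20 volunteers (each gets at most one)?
P(20,10) = 20!/(20-10)! = 670442572800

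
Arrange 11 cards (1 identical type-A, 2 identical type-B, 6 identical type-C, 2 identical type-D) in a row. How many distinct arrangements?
11! / (1! × 2! × 6! × 2!) = 13860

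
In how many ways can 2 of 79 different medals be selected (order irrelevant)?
C(79,2) = 79!/(2!×77!) = 3081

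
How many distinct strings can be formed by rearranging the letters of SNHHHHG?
7! / (1! × 1! × 1! × 4!) = 210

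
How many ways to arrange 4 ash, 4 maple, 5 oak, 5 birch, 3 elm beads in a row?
21! / (4! × 4! × 5! × 5! × 3!) = 1026615189600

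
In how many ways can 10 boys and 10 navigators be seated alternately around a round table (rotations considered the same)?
Fix one of the boys: (10-1)! ways for the remaining boys, × 10! ways for the navigators = 362880 × 3628800 = 1316818944000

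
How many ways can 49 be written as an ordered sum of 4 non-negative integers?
C(49+4-1, 4-1) = C(52, 3) = 22100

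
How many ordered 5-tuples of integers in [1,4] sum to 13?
Coefficient of x^13 in (x + x² + ... + x^4)^5. By inclusion-exclusion on dice exceeding 4: Σ_j (-1)^j C(5,j)·C(13-1-4j, 4) = C(5,0)·C(12,4) - C(5,1)·C(8,4) + C(5,2)·C(4,4) = 1·495 - 5·70 + 10·1 = 155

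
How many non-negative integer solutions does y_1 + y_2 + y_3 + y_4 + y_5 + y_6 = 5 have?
C(5+6-1, 6-1) = C(10, 5) = 252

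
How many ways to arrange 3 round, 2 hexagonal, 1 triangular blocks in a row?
6! / (3! × 2! × 1!) = 60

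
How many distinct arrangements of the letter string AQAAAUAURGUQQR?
14! / (2! × 5! × 3! × 3! × 1!) = 10090080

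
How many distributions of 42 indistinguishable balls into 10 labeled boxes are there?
C(42+10-1, 10-1) = C(51, 9) = 3042312350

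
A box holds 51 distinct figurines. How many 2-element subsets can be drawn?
C(51,2) = 51!/(2!×49!) = 1275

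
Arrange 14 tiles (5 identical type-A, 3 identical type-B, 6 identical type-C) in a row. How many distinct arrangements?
14! / (5! × 3! × 6!) = 168168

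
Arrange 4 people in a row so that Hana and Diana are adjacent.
Treat as block: (4-1)! × 2! = 6 × 2 = 12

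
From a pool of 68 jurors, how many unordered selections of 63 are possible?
C(68,63) = 68!/(63!×5!) = 10424128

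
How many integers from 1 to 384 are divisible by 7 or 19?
⌊384/7⌋ + ⌊384/19⌋ - ⌊384/133⌋ = 54 + 20 - 2 = 72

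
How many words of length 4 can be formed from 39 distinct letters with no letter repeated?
P(39,4) = 39!/(39-4)! = 1974024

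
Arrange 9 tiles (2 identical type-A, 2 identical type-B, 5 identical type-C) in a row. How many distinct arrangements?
9! / (2! × 2! × 5!) = 756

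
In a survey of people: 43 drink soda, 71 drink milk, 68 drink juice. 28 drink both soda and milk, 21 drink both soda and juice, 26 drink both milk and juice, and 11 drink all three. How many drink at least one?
|A∪B∪C| = 43+71+68-28-21-26+11 = 118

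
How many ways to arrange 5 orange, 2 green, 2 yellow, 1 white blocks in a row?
10! / (5! × 2! × 2! × 1!) = 7560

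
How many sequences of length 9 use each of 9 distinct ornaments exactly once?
9! = 362880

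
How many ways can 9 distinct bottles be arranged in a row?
9! = 362880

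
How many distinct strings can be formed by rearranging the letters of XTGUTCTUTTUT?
12! / (6! × 1! × 1! × 3! × 1!) = 110880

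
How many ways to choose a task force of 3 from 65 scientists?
C(65,3) = 65!/(3!×62!) = 43680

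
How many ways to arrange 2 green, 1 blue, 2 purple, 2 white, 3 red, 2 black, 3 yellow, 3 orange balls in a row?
18! / (2! × 1! × 2! × 2! × 3! × 2! × 3! × 3!) = 1852538688000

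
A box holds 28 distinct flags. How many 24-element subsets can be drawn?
C(28,24) = 28!/(24!×4!) = 20475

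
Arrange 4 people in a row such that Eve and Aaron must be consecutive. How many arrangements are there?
Treat the 2 as one block: (4-2+1)! × 2! = 6 × 2 = 12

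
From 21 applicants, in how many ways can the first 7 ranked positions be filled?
P(21,7) = 21!/(21-7)! = 586051200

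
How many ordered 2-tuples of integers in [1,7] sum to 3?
Coefficient of x^3 in (x + x² + ... + x^7)^2. By inclusion-exclusion on dice exceeding 7: Σ_j (-1)^j C(2,j)·C(3-1-7j, 1) = C(2,0)·C(2,1) = 1·2 = 2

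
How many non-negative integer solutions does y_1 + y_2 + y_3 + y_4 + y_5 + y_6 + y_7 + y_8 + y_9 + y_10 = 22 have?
C(22+10-1, 10-1) = C(31, 9) = 20160075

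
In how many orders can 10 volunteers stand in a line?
10! = 3628800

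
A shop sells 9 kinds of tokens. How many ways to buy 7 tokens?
C(7+9-1, 9-1) = C(15, 8) = 6435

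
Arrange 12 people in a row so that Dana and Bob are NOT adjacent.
Total - adjacent = 12! - (12-1)!×2 = 479001600 - 79833600 = 399168000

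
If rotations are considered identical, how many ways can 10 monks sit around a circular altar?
Circular: fix one position, arrange the rest. (10-1)! = 362880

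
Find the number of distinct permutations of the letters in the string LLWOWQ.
6! / (1! × 2! × 2! × 1!) = 180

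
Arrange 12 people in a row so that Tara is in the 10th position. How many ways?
Fix one position: (12-1)! = 39916800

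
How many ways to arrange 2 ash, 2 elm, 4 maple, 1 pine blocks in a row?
9! / (2! × 2! × 4! × 1!) = 3780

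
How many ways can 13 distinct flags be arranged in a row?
13! = 6227020800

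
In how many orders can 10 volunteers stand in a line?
10! = 3628800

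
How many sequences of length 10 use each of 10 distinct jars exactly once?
10! = 3628800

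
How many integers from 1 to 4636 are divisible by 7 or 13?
⌊4636/7⌋ + ⌊4636/13⌋ - ⌊4636/91⌋ = 662 + 356 - 50 = 968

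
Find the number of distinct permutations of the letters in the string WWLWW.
5! / (4! × 1!) = 5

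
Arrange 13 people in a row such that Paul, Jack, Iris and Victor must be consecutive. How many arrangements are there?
Treat the 4 as one block: (13-4+1)! × 4! = 3628800 × 24 = 87091200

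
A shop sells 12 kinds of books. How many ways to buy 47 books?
C(47+12-1, 12-1) = C(58, 11) = 227692286640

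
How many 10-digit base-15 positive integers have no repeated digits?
First digit: 14 choices (nonzero). Then descending: 14 × 14 × 13 × 12 × 11 × 10 × 9 × 8 × 7 × 6 = 10170800640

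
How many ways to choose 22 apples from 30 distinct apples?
C(30,22) = 30!/(22!×8!) = 5852925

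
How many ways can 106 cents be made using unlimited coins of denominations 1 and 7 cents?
Coefficient of x^106 in 1/(1-x^1) · 1/(1-x^7). Use j coins of 7 for j = 0..⌊106/7⌋ = 15, the rest in 1s: 15 + 1 = 16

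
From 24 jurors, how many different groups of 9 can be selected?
C(24,9) = 24!/(9!×15!) = 1307504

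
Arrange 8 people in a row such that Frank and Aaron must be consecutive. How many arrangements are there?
Treat the 2 as one block: (8-2+1)! × 2! = 5040 × 2 = 10080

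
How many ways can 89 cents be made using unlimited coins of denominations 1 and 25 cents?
Coefficient of x^89 in 1/(1-x^1) · 1/(1-x^25). Use j coins of 25 for j = 0..⌊89/25⌋ = 3, the rest in 1s: 3 + 1 = 4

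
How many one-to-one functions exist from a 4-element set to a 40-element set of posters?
P(40,4) = 40!/(40-4)! = 2193360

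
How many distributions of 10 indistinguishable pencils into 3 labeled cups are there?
C(10+3-1, 3-1) = C(12, 2) = 66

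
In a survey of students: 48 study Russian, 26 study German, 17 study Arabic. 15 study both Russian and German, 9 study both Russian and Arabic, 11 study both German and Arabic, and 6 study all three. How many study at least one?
|A∪B∪C| = 48+26+17-15-9-11+6 = 62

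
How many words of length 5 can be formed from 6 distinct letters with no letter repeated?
P(6,5) = 6!/(6-5)! = 720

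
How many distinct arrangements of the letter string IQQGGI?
6! / (2! × 2! × 2!) = 90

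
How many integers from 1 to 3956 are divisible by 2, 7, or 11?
⌊3956/2⌋+⌊3956/7⌋+⌊3956/11⌋ - ⌊3956/14⌋-⌊3956/22⌋-⌊3956/77⌋ + ⌊3956/154⌋ = 1978+565+359 - 282-179-51 + 25 = 2415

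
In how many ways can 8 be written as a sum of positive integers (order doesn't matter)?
Pentagonal recurrence p(n) = p(n-1) + p(n-2) - p(n-5) - p(n-7) + p(n-12) + p(n-15) - ... gives p(0..7) = 1, 1, 2, 3, 5, 7, 11, 15. p(8) = p(7) + p(6) - p(3) - p(1) = 15 + 11 - 3 - 1 = 22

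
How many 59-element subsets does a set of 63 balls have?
C(63,59) = 63!/(59!×4!) = 595665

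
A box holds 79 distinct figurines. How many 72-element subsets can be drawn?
C(79,72) = 79!/(72!×7!) = 2898753715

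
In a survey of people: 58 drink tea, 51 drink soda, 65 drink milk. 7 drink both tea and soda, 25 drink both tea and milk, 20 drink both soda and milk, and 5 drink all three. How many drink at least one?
|A∪B∪C| = 58+51+65-7-25-20+5 = 127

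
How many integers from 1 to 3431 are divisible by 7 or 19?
⌊3431/7⌋ + ⌊3431/19⌋ - ⌊3431/133⌋ = 490 + 180 - 25 = 645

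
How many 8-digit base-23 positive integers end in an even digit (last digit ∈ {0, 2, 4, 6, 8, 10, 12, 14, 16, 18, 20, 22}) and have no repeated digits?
Last∈{0,2,4,6,8,10,12,14,16,18,20,22}. Last=0: 859541760. Last nonzero: 11×21×P(21,6) = 9025188480. Total = 9884730240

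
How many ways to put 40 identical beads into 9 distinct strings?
C(40+9-1, 9-1) = C(48, 8) = 377348994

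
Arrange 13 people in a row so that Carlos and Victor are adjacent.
Treat as block: (13-1)! × 2! = 479001600 × 2 = 958003200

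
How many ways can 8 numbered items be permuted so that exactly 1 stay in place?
Choose the 1 fixed point C(8,1) = 8, derange the rest: !7 = Σ_{j=0}^{7} (-1)^j·7!/j! = 5040 - 5040 + 2520 - 840 + 210 - 42 + 7 - 1 = 1854. Product = 8 × 1854 = 14832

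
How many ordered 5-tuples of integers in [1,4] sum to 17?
Coefficient of x^17 in (x + x² + ... + x^4)^5. By inclusion-exclusion on dice exceeding 4: Σ_j (-1)^j C(5,j)·C(17-1-4j, 4) = C(5,0)·C(16,4) - C(5,1)·C(12,4) + C(5,2)·C(8,4) - C(5,3)·C(4,4) = 1·1820 - 5·495 + 10·70 - 10·1 = 35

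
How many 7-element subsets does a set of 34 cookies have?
C(34,7) = 34!/(7!×27!) = 5379616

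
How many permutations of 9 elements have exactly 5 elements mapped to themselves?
Choose the 5 fixed points C(9,5) = 126, derange the rest: !4 = Σ_{j=0}^{4} (-1)^j·4!/j! = 24 - 24 + 12 - 4 + 1 = 9. Product = 126 × 9 = 1134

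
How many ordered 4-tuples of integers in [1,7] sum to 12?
Coefficient of x^12 in (x + x² + ... + x^7)^4. By inclusion-exclusion on dice exceeding 7: Σ_j (-1)^j C(4,j)·C(12-1-7j, 3) = C(4,0)·C(11,3) - C(4,1)·C(4,3) = 1·165 - 4·4 = 149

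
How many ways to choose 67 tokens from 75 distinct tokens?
C(75,67) = 75!/(67!×8!) = 16871053725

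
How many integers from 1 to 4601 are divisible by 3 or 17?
⌊4601/3⌋ + ⌊4601/17⌋ - ⌊4601/51⌋ = 1533 + 270 - 90 = 1713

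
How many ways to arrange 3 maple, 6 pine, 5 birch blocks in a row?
14! / (3! × 6! × 5!) = 168168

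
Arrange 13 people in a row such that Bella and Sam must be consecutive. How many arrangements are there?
Treat the 2 as one block: (13-2+1)! × 2! = 479001600 × 2 = 958003200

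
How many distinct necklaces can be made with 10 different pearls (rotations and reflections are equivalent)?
(10-1)!/2 = 362880/2 = 181440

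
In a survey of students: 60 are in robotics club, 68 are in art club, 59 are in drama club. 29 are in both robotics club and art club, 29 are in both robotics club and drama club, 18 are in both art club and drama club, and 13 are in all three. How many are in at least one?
|A∪B∪C| = 60+68+59-29-29-18+13 = 124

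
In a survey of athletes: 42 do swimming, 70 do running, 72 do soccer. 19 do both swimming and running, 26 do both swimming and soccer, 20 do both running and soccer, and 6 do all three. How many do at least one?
|A∪B∪C| = 42+70+72-19-26-20+6 = 125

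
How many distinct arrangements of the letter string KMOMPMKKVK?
10! / (3! × 1! × 4! × 1! × 1!) = 25200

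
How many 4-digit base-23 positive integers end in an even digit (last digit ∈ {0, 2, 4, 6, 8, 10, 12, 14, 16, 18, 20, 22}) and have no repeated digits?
Last∈{0,2,4,6,8,10,12,14,16,18,20,22}. Last=0: 9240. Last nonzero: 11×21×P(21,2) = 97020. Total = 106260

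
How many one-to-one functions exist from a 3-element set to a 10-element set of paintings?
P(10,3) = 10!/(10-3)! = 720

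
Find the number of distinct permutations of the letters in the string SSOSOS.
6! / (4! × 2!) = 15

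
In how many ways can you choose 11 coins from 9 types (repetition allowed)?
C(11+9-1, 9-1) = C(19, 8) = 75582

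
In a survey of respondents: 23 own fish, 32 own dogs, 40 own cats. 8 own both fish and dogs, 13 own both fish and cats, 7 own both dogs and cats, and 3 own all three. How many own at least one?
|A∪B∪C| = 23+32+40-8-13-7+3 = 70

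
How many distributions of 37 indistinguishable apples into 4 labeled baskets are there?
C(37+4-1, 4-1) = C(40, 3) = 9880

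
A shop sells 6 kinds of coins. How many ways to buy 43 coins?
C(43+6-1, 6-1) = C(48, 5) = 1712304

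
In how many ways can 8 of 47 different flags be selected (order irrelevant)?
C(47,8) = 47!/(8!×39!) = 314457495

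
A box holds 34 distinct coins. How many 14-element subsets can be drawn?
C(34,14) = 34!/(14!×20!) = 1391975640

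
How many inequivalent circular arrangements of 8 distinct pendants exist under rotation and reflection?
(8-1)!/2 = 5040/2 = 2520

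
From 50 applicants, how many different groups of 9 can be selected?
C(50,9) = 50!/(9!×41!) = 2505433700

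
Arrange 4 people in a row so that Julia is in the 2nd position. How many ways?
Fix one position: (4-1)! = 6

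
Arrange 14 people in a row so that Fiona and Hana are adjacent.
Treat as block: (14-1)! × 2! = 6227020800 × 2 = 12454041600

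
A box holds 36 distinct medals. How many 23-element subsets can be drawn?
C(36,23) = 36!/(23!×13!) = 2310789600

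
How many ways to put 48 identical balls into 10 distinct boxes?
C(48+10-1, 10-1) = C(57, 9) = 8996462475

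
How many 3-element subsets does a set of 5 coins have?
C(5,3) = 5!/(3!×2!) = 10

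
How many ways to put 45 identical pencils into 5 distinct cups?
C(45+5-1, 5-1) = C(49, 4) = 211876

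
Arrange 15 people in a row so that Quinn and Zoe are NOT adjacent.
Total - adjacent = 15! - (15-1)!×2 = 1307674368000 - 174356582400 = 1133317785600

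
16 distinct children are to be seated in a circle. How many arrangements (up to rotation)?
Circular: fix one position, arrange the rest. (16-1)! = 1307674368000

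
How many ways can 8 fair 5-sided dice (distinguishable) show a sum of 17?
Coefficient of x^17 in (x + x² + ... + x^5)^8. By inclusion-exclusion on dice exceeding 5: Σ_j (-1)^j C(8,j)·C(17-1-5j, 7) = C(8,0)·C(16,7) - C(8,1)·C(11,7) = 1·11440 - 8·330 = 8800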